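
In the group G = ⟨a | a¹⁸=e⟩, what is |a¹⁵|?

Compute successive powers until reaching e:
  (a¹⁵)¹ = a¹⁵, (a¹⁵)² = a¹², (a¹⁵)³ = a⁹, (a¹⁵)⁴ = a⁶, (a¹⁵)⁵ = a³, (a¹⁵)⁶ = e.
The smallest positive k with (a¹⁵)ᵏ = e is 6.

Answer: 6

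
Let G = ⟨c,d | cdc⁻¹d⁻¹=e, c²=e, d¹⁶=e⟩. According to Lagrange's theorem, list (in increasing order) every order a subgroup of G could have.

|G| = 32 = 2⁵. By Lagrange's theorem the order of any subgroup divides 32; the divisors of 32 are 1, 2, 4, 8, 16, 32.

Answer: 1, 2, 4, 8, 16, 32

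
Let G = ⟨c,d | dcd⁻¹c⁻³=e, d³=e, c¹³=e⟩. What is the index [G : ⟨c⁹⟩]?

First find ord(c⁹) by computing successive powers:
  (c⁹)¹ = c⁹, (c⁹)² = c⁵, (c⁹)³ = c, (c⁹)⁴ = c¹⁰, (c⁹)⁵ = c⁶, (c⁹)⁶ = c², (c⁹)⁷ = c¹¹, (c⁹)⁸ = c⁷, (c⁹)⁹ = c³, (c⁹)¹⁰ = c¹², (c⁹)¹¹ = c⁸, (c⁹)¹² = c⁴, (c⁹)¹³ = e.
So |⟨c⁹⟩| = ord(c⁹) = 13. With |G| = 39, by Lagrange [G : ⟨c⁹⟩] = 39/13 = 3.

Answer: 3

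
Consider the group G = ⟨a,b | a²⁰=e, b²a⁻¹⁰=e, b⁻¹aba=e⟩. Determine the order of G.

Enumerate words in the generators, reducing via the relations: the distinct elements are
  {a, b, e, ab, a², a³, a⁴, a⁵, a⁶, a⁷, a⁸, a⁹, a²b, a³b, a¹², a¹³, a¹¹, a¹⁰, a¹⁴, a¹⁵, a¹⁶, a¹⁷, a¹⁸, a¹⁹, a⁴b, a⁵b, a⁶b, a⁷b, a⁸b, a⁹b, b⁻¹, ab⁻¹, a²b⁻¹, a³b⁻¹, a⁴b⁻¹, a⁵b⁻¹, a⁶b⁻¹, a⁷b⁻¹, a⁸b⁻¹, a⁹b⁻¹}.
No further products give new elements, so |G| = 40.

Answer: 40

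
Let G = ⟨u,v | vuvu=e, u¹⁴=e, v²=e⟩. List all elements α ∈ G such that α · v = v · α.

⟨v⟩ ⊆ C_G(v) since powers of v commute with v; so |C_G(v)| ≥ |⟨v⟩| = 2.
By orbit–stabilizer, |C_G(v)| = |G| / |conj. class of v| = 28 / 7 = 4.
The 4 elements commuting with v are {e, u⁷, v, u⁷v}.

Answer: {e, u⁷, v, u⁷v}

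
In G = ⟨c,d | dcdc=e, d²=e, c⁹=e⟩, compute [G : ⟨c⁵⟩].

First find ord(c⁵) by computing successive powers:
  (c⁵)¹ = c⁵, (c⁵)² = c, (c⁵)³ = c⁶, (c⁵)⁴ = c², (c⁵)⁵ = c⁷, (c⁵)⁶ = c³, (c⁵)⁷ = c⁸, (c⁵)⁸ = c⁴, (c⁵)⁹ = e.
So |⟨c⁵⟩| = ord(c⁵) = 9. With |G| = 18, by Lagrange [G : ⟨c⁵⟩] = 18/9 = 2.

Answer: 2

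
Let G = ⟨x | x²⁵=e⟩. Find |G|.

G is generated by a single element, so G is cyclic. The relator gives x²⁵ = e and no smaller power is forced to be e, so the 25 powers {e, x, x², x³, x⁴, x⁵, x⁶, x⁷, x⁸, x⁹, x²², x²³, x²¹, x²⁰, x²⁴, x¹², x¹³, x¹¹, x¹⁰, x¹⁴, x¹⁵, x¹⁶, x¹⁷, x¹⁸, x¹⁹} are distinct. Hence |G| = 25.

Answer: 25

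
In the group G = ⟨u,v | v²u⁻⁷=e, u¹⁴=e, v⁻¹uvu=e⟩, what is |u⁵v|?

Compute successive powers until reaching e:
  (u⁵v)¹ = u⁵v, (u⁵v)² = u⁷, (u⁵v)³ = u⁵v⁻¹, (u⁵v)⁴ = e.
The smallest positive k with (u⁵v)ᵏ = e is 4.

Answer: 4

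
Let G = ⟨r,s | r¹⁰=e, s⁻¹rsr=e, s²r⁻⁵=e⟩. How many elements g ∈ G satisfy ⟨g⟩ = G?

⟨g⟩ = G would require ord(g) = |G| = 20, but the maximum element order in G is 10 < 20. So G is not cyclic and no single element generates it: the count is 0.

Answer: 0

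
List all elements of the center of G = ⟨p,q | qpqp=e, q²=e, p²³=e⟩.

An element z ∈ Z(G) iff z commutes with every generator.
For example e is central: e·p = p = p·e; e·q = q = q·e.
Whereas p ∉ Z(G) since p·q = pq ≠ p²²q = q·p.
Checking each of the 46 elements this way gives Z(G) = {e}, of order 1.

Answer: {e}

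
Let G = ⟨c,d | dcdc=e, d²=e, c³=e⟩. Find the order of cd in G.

Compute successive powers until reaching e:
  (cd)¹ = cd, (cd)² = e.
The smallest positive k with (cd)ᵏ = e is 2.

Answer: 2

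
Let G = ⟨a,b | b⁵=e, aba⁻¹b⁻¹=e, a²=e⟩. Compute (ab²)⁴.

Compute successive powers of (ab²), reducing at each step:
  (ab²)²: (ab²) · a = b²;   (b²) · b² = b⁴
  (ab²)³: (b⁴) · a = ab⁴;   (ab⁴) · b² = ab
  (ab²)⁴: (ab) · a = b;   b · b² = b³

Answer: b³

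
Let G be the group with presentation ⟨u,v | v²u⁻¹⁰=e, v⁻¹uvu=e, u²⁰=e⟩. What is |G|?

Enumerate words in the generators, reducing via the relations: the distinct elements are
  {e, u, v, uv, u², u³, u⁴, u⁵, u⁶, u⁷, u⁸, u⁹, u²v, u³v, u¹², u¹³, u¹¹, u¹⁰, u¹⁴, u¹⁵, u¹⁶, u¹⁷, u¹⁸, u¹⁹, u⁴v, u⁵v, u⁶v, u⁷v, u⁸v, u⁹v, v⁻¹, uv⁻¹, u²v⁻¹, u³v⁻¹, u⁴v⁻¹, u⁵v⁻¹, u⁶v⁻¹, u⁷v⁻¹, u⁸v⁻¹, u⁹v⁻¹}.
No further products give new elements, so |G| = 40.

Answer: 40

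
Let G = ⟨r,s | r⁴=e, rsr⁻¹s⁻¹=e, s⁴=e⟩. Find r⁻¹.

The order of r is 4 (smallest k with rᵏ = e), so r⁻¹ = r³ = r³.
Check: r · (r³) → r · r³ = e, giving e as required.

Answer: r³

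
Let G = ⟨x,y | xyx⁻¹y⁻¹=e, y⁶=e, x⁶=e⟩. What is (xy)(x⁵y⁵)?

Compute (xy) · (x⁵y⁵) by multiplying left to right and reducing via the relations at each step:
  (xy) · x⁵ = y
  y · y⁵ = e

Answer: e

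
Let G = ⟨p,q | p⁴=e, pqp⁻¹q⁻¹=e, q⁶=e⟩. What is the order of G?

Enumerate words in the generators, reducing via the relations: the distinct elements are
  {e, p, q, pq, p², p³, q², q³, q⁴, q⁵, pq², pq³, pq⁴, pq⁵, p²q, p³q, p²q², p²q³, p²q⁴, p²q⁵, p³q², p³q³, p³q⁴, p³q⁵}.
No further products give new elements, so |G| = 24.

Answer: 24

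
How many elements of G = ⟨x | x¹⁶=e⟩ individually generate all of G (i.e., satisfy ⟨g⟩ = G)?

G is cyclic of order 16. An element generates G iff its order is 16, and a cyclic group of order 16 has exactly φ(16) = 8 such elements.

Answer: 8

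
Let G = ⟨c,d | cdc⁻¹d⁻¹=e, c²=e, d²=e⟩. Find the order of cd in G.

Compute successive powers until reaching e:
  (cd)¹ = cd, (cd)² = e.
The smallest positive k with (cd)ᵏ = e is 2.

Answer: 2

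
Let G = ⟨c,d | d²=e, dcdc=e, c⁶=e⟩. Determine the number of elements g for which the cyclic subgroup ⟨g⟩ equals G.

⟨g⟩ = G would require ord(g) = |G| = 12, but the maximum element order in G is 6 < 12. So G is not cyclic and no single element generates it: the count is 0.

Answer: 0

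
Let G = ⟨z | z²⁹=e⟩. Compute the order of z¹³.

Compute successive powers until reaching e:
  (z¹³)¹ = z¹³, (z¹³)² = z²⁶, (z¹³)³ = z¹⁰, (z¹³)⁴ = z²³, (z¹³)⁵ = z⁷, (z¹³)⁶ = z²⁰, (z¹³)⁷ = z⁴, (z¹³)⁸ = z¹⁷, (z¹³)⁹ = z, (z¹³)¹⁰ = z¹⁴, (z¹³)¹¹ = z²⁷, (z¹³)¹² = z¹¹, (z¹³)¹³ = z²⁴, (z¹³)¹⁴ = z⁸, (z¹³)¹⁵ = z²¹, (z¹³)¹⁶ = z⁵, (z¹³)¹⁷ = z¹⁸, (z¹³)¹⁸ = z², (z¹³)¹⁹ = z¹⁵, (z¹³)²⁰ = z²⁸, (z¹³)²¹ = z¹², (z¹³)²² = z²⁵, (z¹³)²³ = z⁹, (z¹³)²⁴ = z²², (z¹³)²⁵ = z⁶, (z¹³)²⁶ = z¹⁹, (z¹³)²⁷ = z³, (z¹³)²⁸ = z¹⁶, (z¹³)²⁹ = e.
The smallest positive k with (z¹³)ᵏ = e is 29.

Answer: 29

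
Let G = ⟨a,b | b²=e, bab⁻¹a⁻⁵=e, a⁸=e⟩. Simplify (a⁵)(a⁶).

Compute (a⁵) · (a⁶) by multiplying left to right and reducing via the relations at each step:
  (a⁵) · a⁶ = a³

Answer: a³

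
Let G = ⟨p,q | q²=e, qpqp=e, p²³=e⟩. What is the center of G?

An element z ∈ Z(G) iff z commutes with every generator.
For example e is central: e·p = p = p·e; e·q = q = q·e.
Whereas p ∉ Z(G) since p·q = pq ≠ p²²q = q·p.
Checking each of the 46 elements this way gives Z(G) = {e}, of order 1.

Answer: {e}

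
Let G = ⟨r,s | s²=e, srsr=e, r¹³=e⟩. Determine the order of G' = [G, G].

G' = [G, G] is generated by all commutators. The generator-pair commutators are: [r, s] = r².
The subgroup they normally generate is {e, r, r², r³, r⁴, r⁵, r⁶, r⁷, r⁸, r⁹, r¹⁰, r¹¹, r¹²}, of order 13.
Check: |G/G'| = 26/13 = 2 is the order of the abelianisation.

Answer: 13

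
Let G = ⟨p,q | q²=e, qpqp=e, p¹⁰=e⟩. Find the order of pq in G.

Compute successive powers until reaching e:
  (pq)¹ = pq, (pq)² = e.
The smallest positive k with (pq)ᵏ = e is 2.

Answer: 2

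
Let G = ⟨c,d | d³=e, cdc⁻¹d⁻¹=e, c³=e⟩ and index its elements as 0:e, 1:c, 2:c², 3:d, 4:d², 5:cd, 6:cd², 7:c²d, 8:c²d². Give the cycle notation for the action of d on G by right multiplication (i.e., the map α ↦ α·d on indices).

(0 3 4)(1 5 6)(2 7 8)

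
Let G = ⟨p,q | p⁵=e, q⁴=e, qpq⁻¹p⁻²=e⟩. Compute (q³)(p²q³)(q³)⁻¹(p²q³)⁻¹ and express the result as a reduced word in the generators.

[(q³), (p²q³)] = (q³)·(p²q³)·(q³)⁻¹·(p²q³)⁻¹.
  (q³) · (p²q³) = pq²
  (pq²) · q = pq³
  (pq³) · (pq) = p⁴

Answer: p⁴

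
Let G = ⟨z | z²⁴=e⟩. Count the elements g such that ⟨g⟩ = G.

G is cyclic of order 24. An element generates G iff its order is 24, and a cyclic group of order 24 has exactly φ(24) = 8 such elements.

Answer: 8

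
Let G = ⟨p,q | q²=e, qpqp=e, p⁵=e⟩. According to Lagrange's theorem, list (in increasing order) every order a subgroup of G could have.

|G| = 10 = 2 · 5. By Lagrange's theorem the order of any subgroup divides 10; the divisors of 10 are 1, 2, 5, 10.

Answer: 1, 2, 5, 10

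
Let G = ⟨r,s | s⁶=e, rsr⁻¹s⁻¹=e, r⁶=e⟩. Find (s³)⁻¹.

The order of (s³) is 2 (smallest k with (s³)ᵏ = e), so (s³)⁻¹ = (s³)¹ = s³.
Check: (s³) · (s³) → (s³) · s³ = e, giving e as required.

Answer: s³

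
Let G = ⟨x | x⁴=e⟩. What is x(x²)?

Compute x · (x²) by multiplying left to right and reducing via the relations at each step:
  x · x² = x³

Answer: x³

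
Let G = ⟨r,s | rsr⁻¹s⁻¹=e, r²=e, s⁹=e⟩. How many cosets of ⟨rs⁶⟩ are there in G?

First find ord(rs⁶) by computing successive powers:
  (rs⁶)¹ = rs⁶, (rs⁶)² = s³, (rs⁶)³ = r, (rs⁶)⁴ = s⁶, (rs⁶)⁵ = rs³, (rs⁶)⁶ = e.
So |⟨rs⁶⟩| = ord(rs⁶) = 6. With |G| = 18, by Lagrange [G : ⟨rs⁶⟩] = 18/6 = 3.

Answer: 3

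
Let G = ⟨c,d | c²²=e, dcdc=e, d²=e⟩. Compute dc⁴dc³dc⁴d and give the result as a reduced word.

Multiply left to right, reducing at each step:
  d · c⁴ = c¹⁸d
  (c¹⁸d) · d = c¹⁸
  (c¹⁸) · c³ = c²¹
  (c²¹) · d = c²¹d
  (c²¹d) · c⁴ = c¹⁷d
  (c¹⁷d) · d = c¹⁷

Answer: c¹⁷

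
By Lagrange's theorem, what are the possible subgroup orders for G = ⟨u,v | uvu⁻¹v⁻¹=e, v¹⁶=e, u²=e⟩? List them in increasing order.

|G| = 32 = 2⁵. By Lagrange's theorem the order of any subgroup divides 32; the divisors of 32 are 1, 2, 4, 8, 16, 32.

Answer: 1, 2, 4, 8, 16, 32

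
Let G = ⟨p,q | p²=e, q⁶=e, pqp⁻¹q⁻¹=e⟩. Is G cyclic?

|G| = 12, but the maximum element order in G is 6 < 12. No single element generates all of G, so G is not cyclic.

Answer: No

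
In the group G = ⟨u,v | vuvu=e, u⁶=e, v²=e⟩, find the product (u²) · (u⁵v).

Compute (u²) · (u⁵v) by multiplying left to right and reducing via the relations at each step:
  (u²) · u⁵ = u
  u · v = uv

Answer: uv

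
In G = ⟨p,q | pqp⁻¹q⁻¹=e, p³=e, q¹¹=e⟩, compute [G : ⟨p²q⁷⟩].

First find ord(p²q⁷) by computing successive powers:
  (p²q⁷)¹ = p²q⁷, (p²q⁷)² = pq³, (p²q⁷)³ = q¹⁰, (p²q⁷)⁴ = p²q⁶, (p²q⁷)⁵ = pq², (p²q⁷)⁶ = q⁹, (p²q⁷)⁷ = p²q⁵, (p²q⁷)⁸ = pq, (p²q⁷)⁹ = q⁸, (p²q⁷)¹⁰ = p²q⁴, (p²q⁷)¹¹ = p, (p²q⁷)¹² = q⁷, (p²q⁷)¹³ = p²q³, (p²q⁷)¹⁴ = pq¹⁰, (p²q⁷)¹⁵ = q⁶, (p²q⁷)¹⁶ = p²q², (p²q⁷)¹⁷ = pq⁹, (p²q⁷)¹⁸ = q⁵, (p²q⁷)¹⁹ = p²q, (p²q⁷)²⁰ = pq⁸, (p²q⁷)²¹ = q⁴, (p²q⁷)²² = p², (p²q⁷)²³ = pq⁷, (p²q⁷)²⁴ = q³, (p²q⁷)²⁵ = p²q¹⁰, (p²q⁷)²⁶ = pq⁶, (p²q⁷)²⁷ = q², (p²q⁷)²⁸ = p²q⁹, (p²q⁷)²⁹ = pq⁵, (p²q⁷)³⁰ = q, (p²q⁷)³¹ = p²q⁸, (p²q⁷)³² = pq⁴, (p²q⁷)³³ = e.
So |⟨p²q⁷⟩| = ord(p²q⁷) = 33. With |G| = 33, by Lagrange [G : ⟨p²q⁷⟩] = 33/33 = 1.

Answer: 1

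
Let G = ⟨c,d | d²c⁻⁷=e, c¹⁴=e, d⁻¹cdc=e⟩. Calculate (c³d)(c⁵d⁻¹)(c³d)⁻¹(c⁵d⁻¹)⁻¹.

[(c³d), (c⁵d⁻¹)] = (c³d)·(c⁵d⁻¹)·(c³d)⁻¹·(c⁵d⁻¹)⁻¹.
  (c³d) · (c⁵d⁻¹) = c¹²
  (c¹²) · (c³d⁻¹) = cd⁻¹
  (cd⁻¹) · (c⁵d) = c¹⁰

Answer: c¹⁰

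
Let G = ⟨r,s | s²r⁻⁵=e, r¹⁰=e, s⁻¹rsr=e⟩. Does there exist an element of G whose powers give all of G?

Every cyclic group is abelian. But r·s = rs while s·r = r⁴s⁻¹, so r·s ≠ s·r and G is not abelian. Hence G is not cyclic.

Answer: No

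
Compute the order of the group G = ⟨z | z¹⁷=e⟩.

G is generated by a single element, so G is cyclic. The relator gives z¹⁷ = e and no smaller power is forced to be e, so the 17 powers {e, z, z², z³, z⁴, z⁵, z⁶, z⁷, z⁸, z⁹, z¹², z¹³, z¹¹, z¹⁰, z¹⁴, z¹⁵, z¹⁶} are distinct. Hence |G| = 17.

Answer: 17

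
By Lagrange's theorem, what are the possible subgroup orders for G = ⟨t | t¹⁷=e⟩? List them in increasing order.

|G| = 17 = 17. By Lagrange's theorem the order of any subgroup divides 17; the divisors of 17 are 1, 17.

Answer: 1, 17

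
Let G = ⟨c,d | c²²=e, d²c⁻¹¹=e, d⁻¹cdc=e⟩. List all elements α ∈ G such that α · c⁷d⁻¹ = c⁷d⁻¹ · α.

⟨c⁷d⁻¹⟩ ⊆ C_G(c⁷d⁻¹) since powers of c⁷d⁻¹ commute with c⁷d⁻¹; so |C_G(c⁷d⁻¹)| ≥ |⟨c⁷d⁻¹⟩| = 4.
By orbit–stabilizer, |C_G(c⁷d⁻¹)| = |G| / |conj. class of c⁷d⁻¹| = 44 / 11 = 4.
The 4 elements commuting with c⁷d⁻¹ are {e, c¹¹, c⁷d, c⁷d⁻¹}.

Answer: {e, c¹¹, c⁷d, c⁷d⁻¹}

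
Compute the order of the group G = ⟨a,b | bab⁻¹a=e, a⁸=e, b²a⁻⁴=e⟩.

Enumerate words in the generators, reducing via the relations: the distinct elements are
  {a, b, e, ab, a², a³, a⁴, a⁵, a⁶, a⁷, a²b, a³b, b⁻¹, ab⁻¹, a²b⁻¹, a³b⁻¹}.
No further products give new elements, so |G| = 16.

Answer: 16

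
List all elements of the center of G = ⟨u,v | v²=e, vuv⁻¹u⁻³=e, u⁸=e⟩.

An element z ∈ Z(G) iff z commutes with every generator.
For example u⁴ is central: (u⁴)·u = u⁵ = u·(u⁴); (u⁴)·v = u⁴v = v·(u⁴).
Whereas u ∉ Z(G) since u·v = uv ≠ u³v = v·u.
Checking each of the 16 elements this way gives Z(G) = {e, u⁴}, of order 2.

Answer: {e, u⁴}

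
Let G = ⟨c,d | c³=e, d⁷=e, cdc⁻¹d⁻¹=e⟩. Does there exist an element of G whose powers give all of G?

|G| = 21. The element cd has order 21 (its powers give 21 distinct elements), so ⟨cd⟩ = G and G is cyclic.

Answer: Yes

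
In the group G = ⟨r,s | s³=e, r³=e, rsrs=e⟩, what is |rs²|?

Compute successive powers until reaching e:
  (rs²)¹ = rs², (rs²)² = sr², (rs²)³ = e.
The smallest positive k with (rs²)ᵏ = e is 3.

Answer: 3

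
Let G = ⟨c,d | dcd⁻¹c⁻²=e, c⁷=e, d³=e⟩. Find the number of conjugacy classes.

The conjugacy classes (representative and size) are:
  [e] (size 1), [c²] (size 3), [c⁵] (size 3), [d] (size 7), [d²] (size 7).
Class equation: 1 + 3 + 3 + 7 + 7 = 21 = |G|. So G has 5 conjugacy classes.

Answer: 5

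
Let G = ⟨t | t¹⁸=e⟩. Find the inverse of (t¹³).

The order of (t¹³) is 18 (smallest k with (t¹³)ᵏ = e), so (t¹³)⁻¹ = (t¹³)¹⁷ = t⁵.
Check: (t¹³) · (t⁵) → (t¹³) · t⁵ = e, giving e as required.

Answer: t⁵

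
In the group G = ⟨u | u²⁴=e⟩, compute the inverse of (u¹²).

The order of (u¹²) is 2 (smallest k with (u¹²)ᵏ = e), so (u¹²)⁻¹ = (u¹²)¹ = u¹².
Check: (u¹²) · (u¹²) → (u¹²) · u¹² = e, giving e as required.

Answer: u¹²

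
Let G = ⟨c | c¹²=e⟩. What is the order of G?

G is generated by a single element, so G is cyclic. The relator gives c¹² = e and no smaller power is forced to be e, so the 12 powers {c, e, c², c³, c⁴, c⁵, c⁶, c⁷, c⁸, c⁹, c¹¹, c¹⁰} are distinct. Hence |G| = 12.

Answer: 12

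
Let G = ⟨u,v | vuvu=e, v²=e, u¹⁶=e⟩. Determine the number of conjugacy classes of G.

The conjugacy classes (representative and size) are:
  [e] (size 1), [u¹⁵] (size 2), [u²] (size 2), [u³] (size 2), [u¹²] (size 2), [u⁵] (size 2), [u⁶] (size 2), [u⁷] (size 2), [u⁸] (size 1), [u²v] (size 8), [u¹⁵v] (size 8).
Class equation: 1 + 2 + 2 + 2 + 2 + 2 + 2 + 2 + 1 + 8 + 8 = 32 = |G|. So G has 11 conjugacy classes.

Answer: 11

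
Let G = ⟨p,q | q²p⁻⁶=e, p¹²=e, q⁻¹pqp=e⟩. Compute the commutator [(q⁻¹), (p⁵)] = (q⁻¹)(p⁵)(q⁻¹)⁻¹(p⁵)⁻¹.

[(q⁻¹), (p⁵)] = (q⁻¹)·(p⁵)·(q⁻¹)⁻¹·(p⁵)⁻¹.
  (q⁻¹) · (p⁵) = pq
  (pq) · q = p⁷
  (p⁷) · (p⁷) = p²

Answer: p²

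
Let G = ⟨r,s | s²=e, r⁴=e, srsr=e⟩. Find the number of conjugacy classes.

The conjugacy classes (representative and size) are:
  [e] (size 1), [r] (size 2), [r²] (size 1), [r²s] (size 2), [r³s] (size 2).
Class equation: 1 + 2 + 1 + 2 + 2 = 8 = |G|. So G has 5 conjugacy classes.

Answer: 5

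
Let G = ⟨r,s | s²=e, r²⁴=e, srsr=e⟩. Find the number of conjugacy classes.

The conjugacy classes (representative and size) are:
  [e] (size 1), [r²³] (size 2), [r²] (size 2), [r³] (size 2), [r²⁰] (size 2), [r¹⁹] (size 2), [r⁶] (size 2), [r⁷] (size 2), [r⁸] (size 2), [r⁹] (size 2), [r¹⁴] (size 2), [r¹¹] (size 2), [r¹²] (size 1), [r⁴s] (size 12), [r⁵s] (size 12).
Class equation: 1 + 2 + 2 + 2 + 2 + 2 + 2 + 2 + 2 + 2 + 2 + 2 + 1 + 12 + 12 = 48 = |G|. So G has 15 conjugacy classes.

Answer: 15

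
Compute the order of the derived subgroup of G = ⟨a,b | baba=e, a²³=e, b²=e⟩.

G' = [G, G] is generated by all commutators. The generator-pair commutators are: [a, b] = a².
The subgroup they normally generate is {e, a, a², a³, a⁴, a⁵, a⁶, a⁷, a⁸, a⁹, a¹⁰, a¹¹, a¹², a¹³, a¹⁴, a¹⁵, a¹⁶, a¹⁷, a¹⁸, a¹⁹, a²⁰, a²¹, a²²}, of order 23.
Check: |G/G'| = 46/23 = 2 is the order of the abelianisation.

Answer: 23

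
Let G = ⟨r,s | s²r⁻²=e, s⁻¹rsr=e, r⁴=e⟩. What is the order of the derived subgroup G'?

G' = [G, G] is generated by all commutators. The generator-pair commutators are: [r, s] = r².
The subgroup they normally generate is {e, r²}, of order 2.
Check: |G/G'| = 8/2 = 4 is the order of the abelianisation.

Answer: 2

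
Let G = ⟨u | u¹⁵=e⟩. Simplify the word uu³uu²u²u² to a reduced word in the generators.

Multiply left to right, reducing at each step:
  u · u³ = u⁴
  (u⁴) · u = u⁵
  (u⁵) · u² = u⁷
  (u⁷) · u² = u⁹
  (u⁹) · u² = u¹¹

Answer: u¹¹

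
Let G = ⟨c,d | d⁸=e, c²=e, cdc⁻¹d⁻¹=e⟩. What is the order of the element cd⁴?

Compute successive powers until reaching e:
  (cd⁴)¹ = cd⁴, (cd⁴)² = e.
The smallest positive k with (cd⁴)ᵏ = e is 2.

Answer: 2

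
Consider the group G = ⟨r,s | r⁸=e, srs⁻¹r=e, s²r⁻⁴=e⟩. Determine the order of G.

Enumerate words in the generators, reducing via the relations: the distinct elements are
  {e, r, s, rs, r², r³, r⁴, r⁵, r⁶, r⁷, r²s, r³s, s⁻¹, rs⁻¹, r²s⁻¹, r³s⁻¹}.
No further products give new elements, so |G| = 16.

Answer: 16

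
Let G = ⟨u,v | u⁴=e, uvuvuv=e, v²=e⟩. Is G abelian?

u·v = uv but v·u = vu, so u·v ≠ v·u and G is not abelian.

Answer: No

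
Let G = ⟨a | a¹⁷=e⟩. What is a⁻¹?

The order of a is 17 (smallest k with aᵏ = e), so a⁻¹ = a¹⁶ = a¹⁶.
Check: a · (a¹⁶) → a · a¹⁶ = e, giving e as required.

Answer: a¹⁶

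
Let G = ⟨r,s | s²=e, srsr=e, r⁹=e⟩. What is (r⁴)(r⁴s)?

Compute (r⁴) · (r⁴s) by multiplying left to right and reducing via the relations at each step:
  (r⁴) · r⁴ = r⁸
  (r⁸) · s = r⁸s

Answer: r⁸s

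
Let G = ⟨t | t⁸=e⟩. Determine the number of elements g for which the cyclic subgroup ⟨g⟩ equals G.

G is cyclic of order 8. An element generates G iff its order is 8, and a cyclic group of order 8 has exactly φ(8) = 4 such elements.

Answer: 4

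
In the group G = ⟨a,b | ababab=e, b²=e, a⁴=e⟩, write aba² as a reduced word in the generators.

Multiply left to right, reducing at each step:
  a · b = ab
  (ab) · a² = aba²

Answer: aba²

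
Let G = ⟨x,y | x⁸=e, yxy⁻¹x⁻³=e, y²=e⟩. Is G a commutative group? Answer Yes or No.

x·y = xy but y·x = x³y, so x·y ≠ y·x and G is not abelian.

Answer: No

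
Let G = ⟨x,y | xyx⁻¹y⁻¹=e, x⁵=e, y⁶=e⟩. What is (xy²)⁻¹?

The order of (xy²) is 15 (smallest k with (xy²)ᵏ = e), so (xy²)⁻¹ = (xy²)¹⁴ = x⁴y⁴.
Check: (xy²) · (x⁴y⁴) → (xy²) · x⁴ = y²;   (y²) · y⁴ = e, giving e as required.

Answer: x⁴y⁴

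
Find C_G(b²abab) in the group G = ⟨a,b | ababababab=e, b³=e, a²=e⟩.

⟨b²abab⟩ ⊆ C_G(b²abab) since powers of b²abab commute with b²abab; so |C_G(b²abab)| ≥ |⟨b²abab⟩| = 3.
By orbit–stabilizer, |C_G(b²abab)| = |G| / |conj. class of b²abab| = 60 / 20 = 3.
The 3 elements commuting with b²abab are {e, b²abab, b²ab²ab}.

Answer: {e, b²abab, b²ab²ab}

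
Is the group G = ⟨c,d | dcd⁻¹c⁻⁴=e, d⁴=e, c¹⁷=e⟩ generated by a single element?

Every cyclic group is abelian. But c·d = cd while d·c = c⁴d, so c·d ≠ d·c and G is not abelian. Hence G is not cyclic.

Answer: No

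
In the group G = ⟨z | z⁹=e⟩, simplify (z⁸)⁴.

Compute successive powers of (z⁸), reducing at each step:
  (z⁸)²: (z⁸) · z⁸ = z⁷
  (z⁸)³: (z⁷) · z⁸ = z⁶
  (z⁸)⁴: (z⁶) · z⁸ = z⁵

Answer: z⁵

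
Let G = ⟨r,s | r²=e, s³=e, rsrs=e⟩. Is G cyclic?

Every cyclic group is abelian. But r·s = rs while s·r = rs², so r·s ≠ s·r and G is not abelian. Hence G is not cyclic.

Answer: No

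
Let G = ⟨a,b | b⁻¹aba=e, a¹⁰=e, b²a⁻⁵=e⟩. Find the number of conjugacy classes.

The conjugacy classes (representative and size) are:
  [e] (size 1), [a] (size 2), [a⁸] (size 2), [a⁷] (size 2), [a⁴] (size 2), [a⁵] (size 1), [a⁴b] (size 5), [a²b⁻¹] (size 5).
Class equation: 1 + 2 + 2 + 2 + 2 + 1 + 5 + 5 = 20 = |G|. So G has 8 conjugacy classes.

Answer: 8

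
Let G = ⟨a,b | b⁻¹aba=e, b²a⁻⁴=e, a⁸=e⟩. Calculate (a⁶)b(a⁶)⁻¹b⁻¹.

[(a⁶), b] = (a⁶)·b·(a⁶)⁻¹·b⁻¹.
  (a⁶) · b = a²b⁻¹
  (a²b⁻¹) · (a²) = b⁻¹
  (b⁻¹) · (b⁻¹) = a⁴

Answer: a⁴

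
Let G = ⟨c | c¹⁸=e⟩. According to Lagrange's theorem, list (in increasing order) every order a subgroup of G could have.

|G| = 18 = 2 · 3². By Lagrange's theorem the order of any subgroup divides 18; the divisors of 18 are 1, 2, 3, 6, 9, 18.

Answer: 1, 2, 3, 6, 9, 18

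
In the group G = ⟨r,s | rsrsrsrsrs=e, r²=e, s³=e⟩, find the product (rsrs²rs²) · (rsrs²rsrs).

Compute (rsrs²rs²) · (rsrs²rsrs) by multiplying left to right and reducing via the relations at each step:
  (rsrs²rs²) · r = rs²rsrs
  (rs²rsrs) · s = rs²rsrs²
  (rs²rsrs²) · r = rs²rsrs²r
  (rs²rsrs²r) · s² = rs²rsrs²rs²
  (rs²rsrs²rs²) · r = srsrs²rs
  (srsrs²rs) · s = srsrs²rs²
  (srsrs²rs²) · r = srs²rsrs
  (srs²rsrs) · s = srs²rsrs²

Answer: srs²rsrs²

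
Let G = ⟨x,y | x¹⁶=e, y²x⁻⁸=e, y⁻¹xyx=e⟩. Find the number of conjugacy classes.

The conjugacy classes (representative and size) are:
  [e] (size 1), [x] (size 2), [x¹⁴] (size 2), [x³] (size 2), [x¹²] (size 2), [x⁵] (size 2), [x¹⁰] (size 2), [x⁷] (size 2), [x⁸] (size 1), [x⁶y] (size 8), [x³y⁻¹] (size 8).
Class equation: 1 + 2 + 2 + 2 + 2 + 2 + 2 + 2 + 1 + 8 + 8 = 32 = |G|. So G has 11 conjugacy classes.

Answer: 11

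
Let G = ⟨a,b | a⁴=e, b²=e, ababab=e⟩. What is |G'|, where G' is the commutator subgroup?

G' = [G, G] is generated by all commutators. The generator-pair commutators are: [a, b] = a²ba.
The subgroup they normally generate is {e, a², ab, ba³, a²ba, a³b, a²ba³, ba, aba², ba²b, a²ba²b, a³ba²}, of order 12.
Check: |G/G'| = 24/12 = 2 is the order of the abelianisation.

Answer: 12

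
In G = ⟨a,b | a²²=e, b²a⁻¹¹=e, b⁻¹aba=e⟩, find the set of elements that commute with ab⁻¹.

⟨ab⁻¹⟩ ⊆ C_G(ab⁻¹) since powers of ab⁻¹ commute with ab⁻¹; so |C_G(ab⁻¹)| ≥ |⟨ab⁻¹⟩| = 4.
By orbit–stabilizer, |C_G(ab⁻¹)| = |G| / |conj. class of ab⁻¹| = 44 / 11 = 4.
The 4 elements commuting with ab⁻¹ are {e, a¹¹, ab, ab⁻¹}.

Answer: {e, a¹¹, ab, ab⁻¹}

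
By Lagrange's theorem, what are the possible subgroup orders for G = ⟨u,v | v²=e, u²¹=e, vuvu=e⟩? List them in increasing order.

|G| = 42 = 2 · 3 · 7. By Lagrange's theorem the order of any subgroup divides 42; the divisors of 42 are 1, 2, 3, 6, 7, 14, 21, 42.

Answer: 1, 2, 3, 6, 7, 14, 21, 42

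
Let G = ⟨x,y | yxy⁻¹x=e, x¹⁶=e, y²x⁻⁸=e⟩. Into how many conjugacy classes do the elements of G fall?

The conjugacy classes (representative and size) are:
  [e] (size 1), [x] (size 2), [x¹⁴] (size 2), [x¹³] (size 2), [x¹²] (size 2), [x⁵] (size 2), [x¹⁰] (size 2), [x⁷] (size 2), [x⁸] (size 1), [y⁻¹] (size 8), [x⁷y⁻¹] (size 8).
Class equation: 1 + 2 + 2 + 2 + 2 + 2 + 2 + 2 + 1 + 8 + 8 = 32 = |G|. So G has 11 conjugacy classes.

Answer: 11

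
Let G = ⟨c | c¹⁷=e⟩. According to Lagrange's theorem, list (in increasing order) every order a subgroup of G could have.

|G| = 17 = 17. By Lagrange's theorem the order of any subgroup divides 17; the divisors of 17 are 1, 17.

Answer: 1, 17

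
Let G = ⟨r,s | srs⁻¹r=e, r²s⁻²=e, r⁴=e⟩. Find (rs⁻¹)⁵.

Compute successive powers of (rs⁻¹), reducing at each step:
  (rs⁻¹)²: (rs⁻¹) · r = s⁻¹;   (s⁻¹) · s⁻¹ = r²
  (rs⁻¹)³: (r²) · r = r³;   (r³) · s⁻¹ = rs
  (rs⁻¹)⁴: (rs) · r = s;   s · s⁻¹ = e
  (rs⁻¹)⁵: e · r = r;   r · s⁻¹ = rs⁻¹

Answer: rs⁻¹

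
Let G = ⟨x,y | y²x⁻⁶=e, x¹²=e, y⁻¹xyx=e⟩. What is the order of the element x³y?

Compute successive powers until reaching e:
  (x³y)¹ = x³y, (x³y)² = x⁶, (x³y)³ = x³y⁻¹, (x³y)⁴ = e.
The smallest positive k with (x³y)ᵏ = e is 4.

Answer: 4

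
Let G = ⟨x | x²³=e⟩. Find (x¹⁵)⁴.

Compute successive powers of (x¹⁵), reducing at each step:
  (x¹⁵)²: (x¹⁵) · x¹⁵ = x⁷
  (x¹⁵)³: (x⁷) · x¹⁵ = x²²
  (x¹⁵)⁴: (x²²) · x¹⁵ = x¹⁴

Answer: x¹⁴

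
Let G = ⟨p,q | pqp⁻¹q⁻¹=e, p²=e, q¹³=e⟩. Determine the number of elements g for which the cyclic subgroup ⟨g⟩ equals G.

G is cyclic of order 26. An element generates G iff its order is 26, and a cyclic group of order 26 has exactly φ(26) = 12 such elements.

Answer: 12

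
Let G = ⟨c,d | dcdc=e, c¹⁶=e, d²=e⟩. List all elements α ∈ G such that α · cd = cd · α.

⟨cd⟩ ⊆ C_G(cd) since powers of cd commute with cd; so |C_G(cd)| ≥ |⟨cd⟩| = 2.
By orbit–stabilizer, |C_G(cd)| = |G| / |conj. class of cd| = 32 / 8 = 4.
The 4 elements commuting with cd are {e, c⁸, cd, c⁹d}.

Answer: {e, c⁸, cd, c⁹d}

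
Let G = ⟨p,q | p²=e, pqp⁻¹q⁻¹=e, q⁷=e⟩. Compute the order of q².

Compute successive powers until reaching e:
  (q²)¹ = q², (q²)² = q⁴, (q²)³ = q⁶, (q²)⁴ = q, (q²)⁵ = q³, (q²)⁶ = q⁵, (q²)⁷ = e.
The smallest positive k with (q²)ᵏ = e is 7.

Answer: 7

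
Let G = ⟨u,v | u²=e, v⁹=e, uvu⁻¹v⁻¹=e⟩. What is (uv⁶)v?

Compute (uv⁶) · v by multiplying left to right and reducing via the relations at each step:
  (uv⁶) · v = uv⁷

Answer: uv⁷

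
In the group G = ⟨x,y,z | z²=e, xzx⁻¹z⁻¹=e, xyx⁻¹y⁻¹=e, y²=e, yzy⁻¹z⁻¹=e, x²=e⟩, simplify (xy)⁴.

Compute successive powers of (xy), reducing at each step:
  (xy)²: (xy) · x = y;   y · y = e
  (xy)³: e · x = x;   x · y = xy
  (xy)⁴: (xy) · x = y;   y · y = e

Answer: e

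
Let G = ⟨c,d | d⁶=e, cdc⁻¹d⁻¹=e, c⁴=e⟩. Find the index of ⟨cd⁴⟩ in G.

First find ord(cd⁴) by computing successive powers:
  (cd⁴)¹ = cd⁴, (cd⁴)² = c²d², (cd⁴)³ = c³, (cd⁴)⁴ = d⁴, (cd⁴)⁵ = cd², (cd⁴)⁶ = c², (cd⁴)⁷ = c³d⁴, (cd⁴)⁸ = d², (cd⁴)⁹ = c, (cd⁴)¹⁰ = c²d⁴, (cd⁴)¹¹ = c³d², (cd⁴)¹² = e.
So |⟨cd⁴⟩| = ord(cd⁴) = 12. With |G| = 24, by Lagrange [G : ⟨cd⁴⟩] = 24/12 = 2.

Answer: 2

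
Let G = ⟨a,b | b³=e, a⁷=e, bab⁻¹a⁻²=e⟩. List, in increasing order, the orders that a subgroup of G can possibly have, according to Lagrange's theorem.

|G| = 21 = 3 · 7. By Lagrange's theorem the order of any subgroup divides 21; the divisors of 21 are 1, 3, 7, 21.

Answer: 1, 3, 7, 21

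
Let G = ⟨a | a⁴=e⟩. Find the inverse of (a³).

The order of (a³) is 4 (smallest k with (a³)ᵏ = e), so (a³)⁻¹ = (a³)³ = a.
Check: (a³) · a → (a³) · a = e, giving e as required.

Answer: a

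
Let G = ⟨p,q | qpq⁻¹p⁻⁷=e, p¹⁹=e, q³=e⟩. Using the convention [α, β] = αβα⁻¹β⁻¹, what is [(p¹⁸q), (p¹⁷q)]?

[(p¹⁸q), (p¹⁷q)] = (p¹⁸q)·(p¹⁷q)·(p¹⁸q)⁻¹·(p¹⁷q)⁻¹.
  (p¹⁸q) · (p¹⁷q) = p⁴q²
  (p⁴q²) · (p¹¹q²) = p¹¹q
  (p¹¹q) · (p³q²) = p¹³

Answer: p¹³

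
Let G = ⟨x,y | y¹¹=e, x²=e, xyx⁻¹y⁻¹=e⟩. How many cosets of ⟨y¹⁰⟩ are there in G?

First find ord(y¹⁰) by computing successive powers:
  (y¹⁰)¹ = y¹⁰, (y¹⁰)² = y⁹, (y¹⁰)³ = y⁸, (y¹⁰)⁴ = y⁷, (y¹⁰)⁵ = y⁶, (y¹⁰)⁶ = y⁵, (y¹⁰)⁷ = y⁴, (y¹⁰)⁸ = y³, (y¹⁰)⁹ = y², (y¹⁰)¹⁰ = y, (y¹⁰)¹¹ = e.
So |⟨y¹⁰⟩| = ord(y¹⁰) = 11. With |G| = 22, by Lagrange [G : ⟨y¹⁰⟩] = 22/11 = 2.

Answer: 2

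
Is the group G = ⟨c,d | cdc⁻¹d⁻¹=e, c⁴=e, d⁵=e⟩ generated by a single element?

|G| = 20. The element cd has order 20 (its powers give 20 distinct elements), so ⟨cd⟩ = G and G is cyclic.

Answer: Yes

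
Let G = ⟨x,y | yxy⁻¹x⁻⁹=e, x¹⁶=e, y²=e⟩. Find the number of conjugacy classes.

The conjugacy classes (representative and size) are:
  [e] (size 1), [x⁹] (size 2), [x²] (size 1), [x³] (size 2), [x⁴] (size 1), [x¹³] (size 2), [x⁶] (size 1), [x¹⁵] (size 2), [x⁸] (size 1), [x¹⁰] (size 1), [x¹²] (size 1), [x¹⁴] (size 1), [y] (size 2), [xy] (size 2), [x²y] (size 2), [x¹¹y] (size 2), [x⁴y] (size 2), [x¹³y] (size 2), [x¹⁴y] (size 2), [x¹⁵y] (size 2).
Class equation: 1 + 2 + 1 + 2 + 1 + 2 + 1 + 2 + 1 + 1 + 1 + 1 + 2 + 2 + 2 + 2 + 2 + 2 + 2 + 2 = 32 = |G|. So G has 20 conjugacy classes.

Answer: 20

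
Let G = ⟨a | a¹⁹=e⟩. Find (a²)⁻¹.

The order of (a²) is 19 (smallest k with (a²)ᵏ = e), so (a²)⁻¹ = (a²)¹⁸ = a¹⁷.
Check: (a²) · (a¹⁷) → (a²) · a¹⁷ = e, giving e as required.

Answer: a¹⁷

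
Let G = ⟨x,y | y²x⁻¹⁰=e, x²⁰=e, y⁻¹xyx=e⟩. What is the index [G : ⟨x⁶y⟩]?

First find ord(x⁶y) by computing successive powers:
  (x⁶y)¹ = x⁶y, (x⁶y)² = x¹⁰, (x⁶y)³ = x⁶y⁻¹, (x⁶y)⁴ = e.
So |⟨x⁶y⟩| = ord(x⁶y) = 4. With |G| = 40, by Lagrange [G : ⟨x⁶y⟩] = 40/4 = 10.

Answer: 10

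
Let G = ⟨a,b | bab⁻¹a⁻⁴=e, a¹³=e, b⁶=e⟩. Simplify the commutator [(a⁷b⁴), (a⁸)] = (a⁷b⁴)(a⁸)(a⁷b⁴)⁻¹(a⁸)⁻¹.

[(a⁷b⁴), (a⁸)] = (a⁷b⁴)·(a⁸)·(a⁷b⁴)⁻¹·(a⁸)⁻¹.
  (a⁷b⁴) · (a⁸) = ab⁴
  (ab⁴) · (a⁵b²) = a⁷
  (a⁷) · (a⁵) = a¹²

Answer: a¹²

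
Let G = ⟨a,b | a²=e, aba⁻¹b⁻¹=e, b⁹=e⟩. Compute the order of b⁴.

Compute successive powers until reaching e:
  (b⁴)¹ = b⁴, (b⁴)² = b⁸, (b⁴)³ = b³, (b⁴)⁴ = b⁷, (b⁴)⁵ = b², (b⁴)⁶ = b⁶, (b⁴)⁷ = b, (b⁴)⁸ = b⁵, (b⁴)⁹ = e.
The smallest positive k with (b⁴)ᵏ = e is 9.

Answer: 9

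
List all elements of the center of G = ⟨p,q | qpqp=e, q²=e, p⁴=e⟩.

An element z ∈ Z(G) iff z commutes with every generator.
For example p² is central: (p²)·p = p³ = p·(p²); (p²)·q = p²q = q·(p²).
Whereas p ∉ Z(G) since p·q = pq ≠ p³q = q·p.
Checking each of the 8 elements this way gives Z(G) = {e, p²}, of order 2.

Answer: {e, p²}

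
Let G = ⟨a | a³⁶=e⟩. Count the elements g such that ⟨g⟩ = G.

G is cyclic of order 36. An element generates G iff its order is 36, and a cyclic group of order 36 has exactly φ(36) = 12 such elements.

Answer: 12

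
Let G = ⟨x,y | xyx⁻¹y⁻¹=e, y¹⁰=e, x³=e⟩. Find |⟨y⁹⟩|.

|⟨y⁹⟩| equals the order of y⁹. Compute successive powers until reaching e:
  (y⁹)¹ = y⁹, (y⁹)² = y⁸, (y⁹)³ = y⁷, (y⁹)⁴ = y⁶, (y⁹)⁵ = y⁵, (y⁹)⁶ = y⁴, (y⁹)⁷ = y³, (y⁹)⁸ = y², (y⁹)⁹ = y, (y⁹)¹⁰ = e.
The smallest positive k with (y⁹)ᵏ = e is 10, so |⟨y⁹⟩| = 10.

Answer: 10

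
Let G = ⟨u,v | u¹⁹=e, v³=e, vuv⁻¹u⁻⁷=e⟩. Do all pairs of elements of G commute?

u·v = uv but v·u = u⁷v, so u·v ≠ v·u and G is not abelian.

Answer: No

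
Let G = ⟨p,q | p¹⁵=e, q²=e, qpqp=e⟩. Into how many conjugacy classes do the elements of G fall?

The conjugacy classes (representative and size) are:
  [e] (size 1), [p¹⁴] (size 2), [p²] (size 2), [p³] (size 2), [p⁴] (size 2), [p¹⁰] (size 2), [p⁹] (size 2), [p⁷] (size 2), [p¹³q] (size 15).
Class equation: 1 + 2 + 2 + 2 + 2 + 2 + 2 + 2 + 15 = 30 = |G|. So G has 9 conjugacy classes.

Answer: 9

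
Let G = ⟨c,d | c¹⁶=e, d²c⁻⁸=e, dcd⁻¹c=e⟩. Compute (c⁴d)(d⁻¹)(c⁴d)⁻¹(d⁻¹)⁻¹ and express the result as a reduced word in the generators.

[(c⁴d), (d⁻¹)] = (c⁴d)·(d⁻¹)·(c⁴d)⁻¹·(d⁻¹)⁻¹.
  (c⁴d) · (d⁻¹) = c⁴
  (c⁴) · (c⁴d⁻¹) = d
  d · d = c⁸

Answer: c⁸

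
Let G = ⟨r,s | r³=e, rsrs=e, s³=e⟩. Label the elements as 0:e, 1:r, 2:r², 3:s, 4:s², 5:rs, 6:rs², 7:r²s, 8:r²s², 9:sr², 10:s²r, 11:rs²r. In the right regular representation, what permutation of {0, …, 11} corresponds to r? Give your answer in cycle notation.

(0 1 2)(3 8 9)(4 10 5)(6 11 7)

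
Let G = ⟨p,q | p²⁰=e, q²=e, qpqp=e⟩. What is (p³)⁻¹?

The order of (p³) is 20 (smallest k with (p³)ᵏ = e), so (p³)⁻¹ = (p³)¹⁹ = p¹⁷.
Check: (p³) · (p¹⁷) → (p³) · p¹⁷ = e, giving e as required.

Answer: p¹⁷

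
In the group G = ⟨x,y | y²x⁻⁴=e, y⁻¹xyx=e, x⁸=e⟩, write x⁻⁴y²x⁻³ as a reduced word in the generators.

Multiply left to right, reducing at each step:
  (x⁴) · y² = e
  e · x⁻³ = x⁵

Answer: x⁵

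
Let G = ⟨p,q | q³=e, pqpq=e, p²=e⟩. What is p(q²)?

Compute p · (q²) by multiplying left to right and reducing via the relations at each step:
  p · q² = pq²

Answer: pq²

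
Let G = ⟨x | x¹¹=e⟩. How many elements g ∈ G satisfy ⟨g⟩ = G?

G is cyclic of order 11. An element generates G iff its order is 11, and a cyclic group of order 11 has exactly φ(11) = 10 such elements.

Answer: 10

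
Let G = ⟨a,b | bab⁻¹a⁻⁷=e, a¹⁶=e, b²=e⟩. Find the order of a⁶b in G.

Compute successive powers until reaching e:
  (a⁶b)¹ = a⁶b, (a⁶b)² = e.
The smallest positive k with (a⁶b)ᵏ = e is 2.

Answer: 2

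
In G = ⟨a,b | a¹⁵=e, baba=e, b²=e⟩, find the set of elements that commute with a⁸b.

⟨a⁸b⟩ ⊆ C_G(a⁸b) since powers of a⁸b commute with a⁸b; so |C_G(a⁸b)| ≥ |⟨a⁸b⟩| = 2.
By orbit–stabilizer, |C_G(a⁸b)| = |G| / |conj. class of a⁸b| = 30 / 15 = 2.
The 2 elements commuting with a⁸b are {e, a⁸b}.

Answer: {e, a⁸b}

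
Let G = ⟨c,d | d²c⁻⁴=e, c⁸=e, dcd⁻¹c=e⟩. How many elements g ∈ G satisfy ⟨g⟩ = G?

⟨g⟩ = G would require ord(g) = |G| = 16, but the maximum element order in G is 8 < 16. So G is not cyclic and no single element generates it: the count is 0.

Answer: 0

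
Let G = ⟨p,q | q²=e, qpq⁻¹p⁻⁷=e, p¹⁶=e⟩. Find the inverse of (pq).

The order of (pq) is 4 (smallest k with (pq)ᵏ = e), so (pq)⁻¹ = (pq)³ = p⁹q.
Check: (pq) · (p⁹q) → (pq) · p⁹ = q;   q · q = e, giving e as required.

Answer: p⁹q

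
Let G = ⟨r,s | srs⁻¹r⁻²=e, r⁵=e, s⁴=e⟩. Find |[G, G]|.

G' = [G, G] is generated by all commutators. The generator-pair commutators are: [r, s] = r⁴.
The subgroup they normally generate is {e, r, r², r³, r⁴}, of order 5.
Check: |G/G'| = 20/5 = 4 is the order of the abelianisation.

Answer: 5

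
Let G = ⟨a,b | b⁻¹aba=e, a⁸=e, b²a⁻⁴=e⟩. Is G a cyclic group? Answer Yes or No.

Every cyclic group is abelian. But a·b = ab while b·a = a³b⁻¹, so a·b ≠ b·a and G is not abelian. Hence G is not cyclic.

Answer: No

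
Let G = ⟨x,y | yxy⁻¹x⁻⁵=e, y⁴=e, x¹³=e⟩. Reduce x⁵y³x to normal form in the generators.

Multiply left to right, reducing at each step:
  (x⁵) · y³ = x⁵y³
  (x⁵y³) · x = y³

Answer: y³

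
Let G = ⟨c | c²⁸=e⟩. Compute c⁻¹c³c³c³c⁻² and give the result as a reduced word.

Multiply left to right, reducing at each step:
  (c²⁷) · c³ = c²
  (c²) · c³ = c⁵
  (c⁵) · c³ = c⁸
  (c⁸) · c⁻² = c⁶

Answer: c⁶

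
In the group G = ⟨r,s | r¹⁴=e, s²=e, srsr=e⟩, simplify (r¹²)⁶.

Compute successive powers of (r¹²), reducing at each step:
  (r¹²)²: (r¹²) · r¹² = r¹⁰
  (r¹²)³: (r¹⁰) · r¹² = r⁸
  (r¹²)⁴: (r⁸) · r¹² = r⁶
  (r¹²)⁵: (r⁶) · r¹² = r⁴
  (r¹²)⁶: (r⁴) · r¹² = r²

Answer: r²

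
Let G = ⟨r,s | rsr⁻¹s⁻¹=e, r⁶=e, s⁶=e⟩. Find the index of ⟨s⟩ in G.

First find ord(s) by computing successive powers:
  s¹ = s, s² = s², s³ = s³, s⁴ = s⁴, s⁵ = s⁵, s⁶ = e.
So |⟨s⟩| = ord(s) = 6. With |G| = 36, by Lagrange [G : ⟨s⟩] = 36/6 = 6.

Answer: 6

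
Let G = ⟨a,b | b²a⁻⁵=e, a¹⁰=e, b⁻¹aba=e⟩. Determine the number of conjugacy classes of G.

The conjugacy classes (representative and size) are:
  [e] (size 1), [a] (size 2), [a⁸] (size 2), [a⁷] (size 2), [a⁴] (size 2), [a⁵] (size 1), [a⁴b] (size 5), [a²b⁻¹] (size 5).
Class equation: 1 + 2 + 2 + 2 + 2 + 1 + 5 + 5 = 20 = |G|. So G has 8 conjugacy classes.

Answer: 8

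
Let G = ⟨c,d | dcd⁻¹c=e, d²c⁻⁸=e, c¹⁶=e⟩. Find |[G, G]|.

G' = [G, G] is generated by all commutators. The generator-pair commutators are: [c, d] = c².
The subgroup they normally generate is {e, c², c⁴, c⁶, c⁸, c¹⁰, c¹², c¹⁴}, of order 8.
Check: |G/G'| = 32/8 = 4 is the order of the abelianisation.

Answer: 8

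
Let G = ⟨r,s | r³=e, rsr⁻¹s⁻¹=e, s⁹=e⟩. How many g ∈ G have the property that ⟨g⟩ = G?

⟨g⟩ = G would require ord(g) = |G| = 27, but the maximum element order in G is 9 < 27. So G is not cyclic and no single element generates it: the count is 0.

Answer: 0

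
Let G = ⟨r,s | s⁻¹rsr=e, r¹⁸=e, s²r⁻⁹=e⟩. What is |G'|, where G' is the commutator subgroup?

G' = [G, G] is generated by all commutators. The generator-pair commutators are: [r, s] = r².
The subgroup they normally generate is {e, r², r⁴, r⁶, r⁸, r¹⁰, r¹², r¹⁴, r¹⁶}, of order 9.
Check: |G/G'| = 36/9 = 4 is the order of the abelianisation.

Answer: 9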